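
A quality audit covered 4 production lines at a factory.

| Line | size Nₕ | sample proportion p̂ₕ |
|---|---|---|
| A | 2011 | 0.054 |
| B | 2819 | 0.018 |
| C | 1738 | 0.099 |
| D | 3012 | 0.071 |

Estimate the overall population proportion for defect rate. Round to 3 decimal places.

0.057

Wₕ = Nₕ/N with N = 9580: 0.2099, 0.2943, 0.1814, 0.3144.
p̂_st = 0.2099·0.054 + 0.2943·0.018 + 0.1814·0.099 + 0.3144·0.071 ≈ 0.05692... → 0.057.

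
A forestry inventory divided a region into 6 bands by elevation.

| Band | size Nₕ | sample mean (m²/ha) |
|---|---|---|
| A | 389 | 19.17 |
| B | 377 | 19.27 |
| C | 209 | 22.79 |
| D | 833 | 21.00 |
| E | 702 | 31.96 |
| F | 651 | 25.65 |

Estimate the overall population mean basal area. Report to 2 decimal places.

24.08

N = 3161; weights Wₕ = Nₕ/N = (0.1231, 0.1193, 0.0661, 0.2635, 0.2221, 0.2059).
x̄_st = Σ Wₕ·x̄ₕ = 0.1231·19.17 + 0.1193·19.27 + 0.0661·22.79 + 0.2635·21.00 + 0.2221·31.96 + 0.2059·25.65 ≈ 24.0785...
→ 24.08.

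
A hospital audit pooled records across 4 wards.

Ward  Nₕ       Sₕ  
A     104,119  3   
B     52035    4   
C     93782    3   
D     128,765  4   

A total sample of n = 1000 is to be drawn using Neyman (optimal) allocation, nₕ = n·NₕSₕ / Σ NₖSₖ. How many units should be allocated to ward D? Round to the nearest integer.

391

Σ NₕSₕ = 104119·3 + 52035·4 + 93782·3 + 128765·4 = 1316903.
Share for D: 515060/1316903 = 0.39111.
n_D = 1000 × 0.39111 = 391.115... → 391.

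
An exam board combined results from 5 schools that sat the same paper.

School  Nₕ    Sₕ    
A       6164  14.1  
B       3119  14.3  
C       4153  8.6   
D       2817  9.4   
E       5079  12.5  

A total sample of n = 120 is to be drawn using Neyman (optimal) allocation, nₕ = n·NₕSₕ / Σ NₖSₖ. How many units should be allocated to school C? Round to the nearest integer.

17

A: NₕSₕ = 6164·14.1 = 86912.4
B: NₕSₕ = 3119·14.3 = 44601.7
C: NₕSₕ = 4153·8.6 = 35715.8
D: NₕSₕ = 2817·9.4 = 26479.8
E: NₕSₕ = 5079·12.5 = 63487.5
Σ NₕSₕ = 257197.2.
n_C = 120·35715.8/257197.2 = 16.664... → 17.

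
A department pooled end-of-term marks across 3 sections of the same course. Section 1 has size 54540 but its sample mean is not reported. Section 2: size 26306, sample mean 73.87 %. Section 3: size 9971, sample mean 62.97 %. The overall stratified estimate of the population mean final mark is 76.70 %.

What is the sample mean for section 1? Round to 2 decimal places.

80.58

N = 54540 + 26306 + 9971 = 90817.
Overall total = μ·N = 76.70·90817 = 6965663.9.
Subtract the known strata: 26306·73.87 + 9971·62.97 = 2571098.09.
Remaining total for section 1: 6965663.9 − 2571098.09 = 4394565.81.
Divide by its size: 4394565.81 / 54540 = 80.5751... → 80.58.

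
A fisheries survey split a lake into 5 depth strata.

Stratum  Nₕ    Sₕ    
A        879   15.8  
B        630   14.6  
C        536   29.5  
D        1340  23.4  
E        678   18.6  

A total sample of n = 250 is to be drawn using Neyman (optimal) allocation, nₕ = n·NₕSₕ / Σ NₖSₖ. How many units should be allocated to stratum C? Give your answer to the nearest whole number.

A: NₕSₕ = 879·15.8 = 13888.2
B: NₕSₕ = 630·14.6 = 9198
C: NₕSₕ = 536·29.5 = 15812
D: NₕSₕ = 1340·23.4 = 31356
E: NₕSₕ = 678·18.6 = 12610.8
Σ NₕSₕ = 82865.
n_C = 250·15812/82865 = 47.704... → 48.

48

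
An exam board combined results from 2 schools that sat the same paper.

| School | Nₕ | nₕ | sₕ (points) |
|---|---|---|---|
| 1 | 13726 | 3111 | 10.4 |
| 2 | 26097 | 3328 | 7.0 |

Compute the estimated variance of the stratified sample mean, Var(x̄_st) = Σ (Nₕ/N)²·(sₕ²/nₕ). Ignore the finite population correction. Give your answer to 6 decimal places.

N = 39823. Term for each stratum: Wₕ²sₕ²/nₕ.
Var(x̄_st) = 0.004130349 + 0.006323041 = 0.010453389 → 0.010453.

0.010453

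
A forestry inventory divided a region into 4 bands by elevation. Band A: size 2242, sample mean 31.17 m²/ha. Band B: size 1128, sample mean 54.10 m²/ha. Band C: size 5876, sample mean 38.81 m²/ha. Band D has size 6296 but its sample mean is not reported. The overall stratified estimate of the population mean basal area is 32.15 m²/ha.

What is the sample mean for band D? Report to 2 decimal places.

N = 2242 + 1128 + 5876 + 6296 = 15542.
Overall total = μ·N = 32.15·15542 = 499675.3.
Subtract the known strata: 2242·31.17 + 1128·54.10 + 5876·38.81 = 358955.5.
Remaining total for band D: 499675.3 − 358955.5 = 140719.8.
Divide by its size: 140719.8 / 6296 = 22.3507... → 22.35.

22.35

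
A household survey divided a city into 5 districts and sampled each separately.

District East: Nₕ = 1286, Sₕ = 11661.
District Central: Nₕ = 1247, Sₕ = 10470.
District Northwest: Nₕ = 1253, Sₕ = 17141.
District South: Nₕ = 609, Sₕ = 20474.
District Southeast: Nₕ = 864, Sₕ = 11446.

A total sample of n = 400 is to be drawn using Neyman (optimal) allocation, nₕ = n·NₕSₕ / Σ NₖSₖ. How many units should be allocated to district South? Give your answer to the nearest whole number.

69

East: NₕSₕ = 1286·11661 = 14996046
Central: NₕSₕ = 1247·10470 = 13056090
Northwest: NₕSₕ = 1253·17141 = 21477673
South: NₕSₕ = 609·20474 = 12468666
Southeast: NₕSₕ = 864·11446 = 9889344
Σ NₕSₕ = 71887819.
n_South = 400·12468666/71887819 = 69.378... → 69.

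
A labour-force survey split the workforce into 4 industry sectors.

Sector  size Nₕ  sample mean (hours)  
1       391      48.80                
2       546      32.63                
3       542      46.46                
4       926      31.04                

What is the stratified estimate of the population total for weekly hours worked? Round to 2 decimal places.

90821.14

Estimate total by summing Nₕ·x̄ₕ over strata.
391·48.80 + 546·32.63 + 542·46.46 + 926·31.04 = 19080.8 + 17815.98 + 25181.32 + 28743.04 = 90821.14.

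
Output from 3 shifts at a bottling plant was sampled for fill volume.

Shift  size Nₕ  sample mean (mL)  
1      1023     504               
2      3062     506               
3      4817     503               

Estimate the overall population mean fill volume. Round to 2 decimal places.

N = 8902; weights Wₕ = Nₕ/N = (0.1149, 0.3440, 0.5411).
x̄_st = Σ Wₕ·x̄ₕ = 0.1149·504 + 0.3440·506 + 0.5411·503 ≈ 504.1468...
→ 504.15.

504.15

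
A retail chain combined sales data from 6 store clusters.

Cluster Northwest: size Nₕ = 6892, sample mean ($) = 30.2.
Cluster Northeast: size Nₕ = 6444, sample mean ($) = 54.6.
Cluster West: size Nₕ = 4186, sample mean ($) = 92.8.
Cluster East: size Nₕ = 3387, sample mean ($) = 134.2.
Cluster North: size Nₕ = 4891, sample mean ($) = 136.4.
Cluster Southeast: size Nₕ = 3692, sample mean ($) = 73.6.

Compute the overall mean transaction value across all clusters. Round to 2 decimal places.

N = 6892 + 6444 + 4186 + 3387 + 4891 + 3692 = 29492.
Overall mean = Σ (Nₕ/N)·x̄ₕ — weight by population share, not a simple average.
Σ Nₕx̄ₕ = 6892·30.2 + 6444·54.6 + 4186·92.8 + 3387·134.2 + 4891·136.4 + 3692·73.6 = 208138.4 + 351842.4 + 388460.8 + 454535.4 + 667132.4 + 271731.2 = 2341840.6.
Divide by N: 2341840.6 / 29492 = 79.4060... → 79.41.

79.41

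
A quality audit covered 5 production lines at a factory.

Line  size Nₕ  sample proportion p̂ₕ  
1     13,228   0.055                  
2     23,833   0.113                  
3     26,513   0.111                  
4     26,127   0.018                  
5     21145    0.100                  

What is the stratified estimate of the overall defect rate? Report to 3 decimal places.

0.081

Wₕ = Nₕ/N with N = 110846: 0.1193, 0.2150, 0.2392, 0.2357, 0.1908.
p̂_st = 0.1193·0.055 + 0.2150·0.113 + 0.2392·0.111 + 0.2357·0.018 + 0.1908·0.100 ≈ 0.08073... → 0.081.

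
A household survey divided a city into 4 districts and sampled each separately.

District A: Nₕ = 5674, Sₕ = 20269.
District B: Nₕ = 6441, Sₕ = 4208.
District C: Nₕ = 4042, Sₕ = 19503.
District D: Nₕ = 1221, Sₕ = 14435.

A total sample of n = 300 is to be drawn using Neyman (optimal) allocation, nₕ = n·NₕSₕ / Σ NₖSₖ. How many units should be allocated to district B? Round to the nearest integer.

A: NₕSₕ = 5674·20269 = 115006306
B: NₕSₕ = 6441·4208 = 27103728
C: NₕSₕ = 4042·19503 = 78831126
D: NₕSₕ = 1221·14435 = 17625135
Σ NₕSₕ = 238566295.
n_B = 300·27103728/238566295 = 34.083... → 34.

34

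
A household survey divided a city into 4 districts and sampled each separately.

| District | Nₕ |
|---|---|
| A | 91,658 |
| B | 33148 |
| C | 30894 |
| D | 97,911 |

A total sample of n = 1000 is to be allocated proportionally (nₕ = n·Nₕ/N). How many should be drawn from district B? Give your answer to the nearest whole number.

131

N = 91658 + 33148 + 30894 + 97911 = 253611.
n_B = 1000·33148/253611 = 130.704... → 131.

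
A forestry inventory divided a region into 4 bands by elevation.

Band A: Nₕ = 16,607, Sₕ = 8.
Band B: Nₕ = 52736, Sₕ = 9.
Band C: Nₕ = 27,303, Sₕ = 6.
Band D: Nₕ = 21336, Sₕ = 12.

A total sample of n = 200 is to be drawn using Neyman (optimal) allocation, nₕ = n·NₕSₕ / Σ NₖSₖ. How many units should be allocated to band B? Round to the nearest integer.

A: NₕSₕ = 16607·8 = 132856
B: NₕSₕ = 52736·9 = 474624
C: NₕSₕ = 27303·6 = 163818
D: NₕSₕ = 21336·12 = 256032
Σ NₕSₕ = 1027330.
n_B = 200·474624/1027330 = 92.400... → 92.

92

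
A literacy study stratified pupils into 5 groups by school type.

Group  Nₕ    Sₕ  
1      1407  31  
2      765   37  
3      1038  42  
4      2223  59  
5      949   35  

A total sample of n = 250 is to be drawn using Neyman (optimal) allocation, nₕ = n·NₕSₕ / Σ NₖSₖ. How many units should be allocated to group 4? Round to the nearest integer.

117

1: NₕSₕ = 1407·31 = 43617
2: NₕSₕ = 765·37 = 28305
3: NₕSₕ = 1038·42 = 43596
4: NₕSₕ = 2223·59 = 131157
5: NₕSₕ = 949·35 = 33215
Σ NₕSₕ = 279890.
n_4 = 250·131157/279890 = 117.150... → 117.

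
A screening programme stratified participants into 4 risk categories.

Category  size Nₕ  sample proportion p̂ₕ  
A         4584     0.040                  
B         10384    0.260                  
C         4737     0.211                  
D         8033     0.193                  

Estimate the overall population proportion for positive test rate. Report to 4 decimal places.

N = 4584 + 10384 + 4737 + 8033 = 27738.
Overall proportion = Σ (Nₕ/N)·p̂ₕ.
Σ Nₕp̂ₕ = 183.36 + 2699.84 + 999.507 + 1550.369 = 5433.076.
5433.076 / 27738 = 0.195871... → 0.1959.

0.1959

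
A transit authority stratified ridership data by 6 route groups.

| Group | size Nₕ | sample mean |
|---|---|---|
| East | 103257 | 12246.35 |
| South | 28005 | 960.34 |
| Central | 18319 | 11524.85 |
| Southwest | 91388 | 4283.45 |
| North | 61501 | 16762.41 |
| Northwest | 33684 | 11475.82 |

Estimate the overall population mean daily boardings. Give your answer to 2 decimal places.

N = 336154; weights Wₕ = Nₕ/N = (0.3072, 0.0833, 0.0545, 0.2719, 0.1830, 0.1002).
x̄_st = Σ Wₕ·x̄ₕ = 0.3072·12246.35 + 0.0833·960.34 + 0.0545·11524.85 + 0.2719·4283.45 + 0.1830·16762.41 + 0.1002·11475.82 ≈ 9850.9964...
→ 9851.00.

9851.00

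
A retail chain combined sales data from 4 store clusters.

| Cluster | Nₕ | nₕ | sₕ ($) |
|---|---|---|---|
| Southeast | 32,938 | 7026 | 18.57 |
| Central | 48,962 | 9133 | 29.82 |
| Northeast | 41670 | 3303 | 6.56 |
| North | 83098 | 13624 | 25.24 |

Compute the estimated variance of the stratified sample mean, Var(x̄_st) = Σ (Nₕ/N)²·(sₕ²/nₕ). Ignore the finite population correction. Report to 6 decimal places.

0.014801

N = 206668. Term for each stratum: Wₕ²sₕ²/nₕ.
Var(x̄_st) = 0.001246705 + 0.005464792 + 0.000529663 + 0.007559773 = 0.014800933 → 0.014801.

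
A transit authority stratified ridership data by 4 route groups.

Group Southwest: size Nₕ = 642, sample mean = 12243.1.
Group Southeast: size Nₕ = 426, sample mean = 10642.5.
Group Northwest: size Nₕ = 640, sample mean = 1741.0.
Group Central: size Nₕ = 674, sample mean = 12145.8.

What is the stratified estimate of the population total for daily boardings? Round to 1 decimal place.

Estimate total by summing Nₕ·x̄ₕ over strata.
642·12243.1 + 426·10642.5 + 640·1741.0 + 674·12145.8 = 7860070.2 + 4533705 + 1114240 + 8186269.2 = 21694284.4.

21694284.4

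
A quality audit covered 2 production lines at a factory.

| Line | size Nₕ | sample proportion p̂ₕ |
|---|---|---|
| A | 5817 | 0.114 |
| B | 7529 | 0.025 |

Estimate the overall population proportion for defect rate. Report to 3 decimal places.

Wₕ = Nₕ/N with N = 13346: 0.4359, 0.5641.
p̂_st = 0.4359·0.114 + 0.5641·0.025 ≈ 0.06379... → 0.064.

0.064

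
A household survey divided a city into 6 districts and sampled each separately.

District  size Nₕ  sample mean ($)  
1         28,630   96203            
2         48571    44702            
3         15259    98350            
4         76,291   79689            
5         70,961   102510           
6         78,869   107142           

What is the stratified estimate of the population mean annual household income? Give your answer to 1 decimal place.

N = 318581; weights Wₕ = Nₕ/N = (0.0899, 0.1525, 0.0479, 0.2395, 0.2227, 0.2476).
x̄_st = Σ Wₕ·x̄ₕ = 0.0899·96203 + 0.1525·44702 + 0.0479·98350 + 0.2395·79689 + 0.2227·102510 + 0.2476·107142 ≈ 88612.263...
→ 88612.3.

88612.3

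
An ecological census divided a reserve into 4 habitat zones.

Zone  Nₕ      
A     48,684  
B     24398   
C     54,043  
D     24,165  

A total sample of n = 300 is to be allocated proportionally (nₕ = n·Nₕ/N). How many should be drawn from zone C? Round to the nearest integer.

N = 48684 + 24398 + 54043 + 24165 = 151290.
n_C = 300·54043/151290 = 107.164... → 107.

107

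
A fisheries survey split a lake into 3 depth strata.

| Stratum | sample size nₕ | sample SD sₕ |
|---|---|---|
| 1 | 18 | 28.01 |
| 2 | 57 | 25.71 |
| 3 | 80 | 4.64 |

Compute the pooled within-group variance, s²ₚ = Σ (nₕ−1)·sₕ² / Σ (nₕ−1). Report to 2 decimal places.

Degrees of freedom: 17 + 56 + 79 = 152.
Σ(nₕ−1)sₕ² = 17·784.5601 + 56·661.0041 + 79·21.5296 = 52054.5897.
s²ₚ = 52054.5897 / 152 = 342.4644... → 342.46.

342.46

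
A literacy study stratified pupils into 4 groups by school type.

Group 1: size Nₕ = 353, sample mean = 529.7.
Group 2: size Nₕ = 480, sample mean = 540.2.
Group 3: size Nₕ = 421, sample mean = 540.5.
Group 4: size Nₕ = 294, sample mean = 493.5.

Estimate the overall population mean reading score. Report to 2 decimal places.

N = 353 + 480 + 421 + 294 = 1548.
Overall mean = Σ (Nₕ/N)·x̄ₕ — weight by population share, not a simple average.
Σ Nₕx̄ₕ = 353·529.7 + 480·540.2 + 421·540.5 + 294·493.5 = 186984.1 + 259296 + 227550.5 + 145089 = 818919.6.
Divide by N: 818919.6 / 1548 = 529.0178... → 529.02.

529.02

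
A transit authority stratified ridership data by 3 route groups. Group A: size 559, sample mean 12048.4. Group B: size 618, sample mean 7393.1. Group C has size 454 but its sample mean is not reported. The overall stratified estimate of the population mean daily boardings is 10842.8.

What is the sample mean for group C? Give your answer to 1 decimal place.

N = 559 + 618 + 454 = 1631.
Overall total = μ·N = 10842.8·1631 = 17684606.8.
Subtract the known strata: 559·12048.4 + 618·7393.1 = 11303991.4.
Remaining total for group C: 17684606.8 − 11303991.4 = 6380615.4.
Divide by its size: 6380615.4 / 454 = 14054.219... → 14054.2.

14054.2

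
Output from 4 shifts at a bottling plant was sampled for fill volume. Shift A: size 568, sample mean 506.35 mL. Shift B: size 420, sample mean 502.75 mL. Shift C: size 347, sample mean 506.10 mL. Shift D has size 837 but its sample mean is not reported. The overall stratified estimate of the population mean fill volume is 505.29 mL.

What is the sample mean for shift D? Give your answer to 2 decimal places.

505.51

N = 568 + 420 + 347 + 837 = 2172.
Overall total = μ·N = 505.29·2172 = 1097489.88.
Subtract the known strata: 568·506.35 + 420·502.75 + 347·506.10 = 674378.5.
Remaining total for shift D: 1097489.88 − 674378.5 = 423111.38.
Divide by its size: 423111.38 / 837 = 505.5094... → 505.51.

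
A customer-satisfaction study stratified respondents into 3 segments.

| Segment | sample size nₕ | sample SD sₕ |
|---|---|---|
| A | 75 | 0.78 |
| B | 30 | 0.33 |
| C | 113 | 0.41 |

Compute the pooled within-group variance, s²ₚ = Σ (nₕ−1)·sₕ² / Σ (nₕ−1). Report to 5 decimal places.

0.31166

Degrees of freedom: 74 + 29 + 112 = 215.
Σ(nₕ−1)sₕ² = 74·0.6084 + 29·0.1089 + 112·0.1681 = 67.0069.
s²ₚ = 67.0069 / 215 = 0.31166 → 0.31166.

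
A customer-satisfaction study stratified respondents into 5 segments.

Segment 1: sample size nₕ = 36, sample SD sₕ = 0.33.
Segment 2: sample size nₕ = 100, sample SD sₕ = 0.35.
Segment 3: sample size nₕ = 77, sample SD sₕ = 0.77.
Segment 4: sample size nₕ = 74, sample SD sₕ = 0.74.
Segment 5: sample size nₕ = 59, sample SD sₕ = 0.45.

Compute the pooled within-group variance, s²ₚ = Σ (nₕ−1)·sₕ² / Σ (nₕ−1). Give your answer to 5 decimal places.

0.33055

1: (36−1)·0.33² = 35·0.1089 = 3.8115
2: (100−1)·0.35² = 99·0.1225 = 12.1275
3: (77−1)·0.77² = 76·0.5929 = 45.0604
4: (74−1)·0.74² = 73·0.5476 = 39.9748
5: (59−1)·0.45² = 58·0.2025 = 11.745
Numerator = 112.7192; denominator = Σ(nₕ−1) = 341.
s²ₚ = 112.7192/341 = 0.3305548... → 0.33055.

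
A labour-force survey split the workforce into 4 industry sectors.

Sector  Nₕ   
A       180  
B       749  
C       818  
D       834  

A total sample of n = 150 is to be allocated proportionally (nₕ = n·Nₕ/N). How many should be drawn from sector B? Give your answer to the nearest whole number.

44

N = 180 + 749 + 818 + 834 = 2581.
n_B = 150·749/2581 = 43.530... → 44.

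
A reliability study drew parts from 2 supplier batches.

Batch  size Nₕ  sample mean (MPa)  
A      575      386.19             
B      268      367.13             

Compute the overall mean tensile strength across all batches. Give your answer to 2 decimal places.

x̄_st = (Σ Nₕx̄ₕ) / (Σ Nₕ) = (575·386.19 + 268·367.13) / 843
= 320450.09 / 843 = 380.1306... → 380.13.

380.13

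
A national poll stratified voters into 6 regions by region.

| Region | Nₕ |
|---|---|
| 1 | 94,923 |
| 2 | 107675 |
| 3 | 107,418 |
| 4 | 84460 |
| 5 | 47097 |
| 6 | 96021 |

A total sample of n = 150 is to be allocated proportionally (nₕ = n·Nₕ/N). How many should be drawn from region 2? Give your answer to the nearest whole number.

30

N = 94923 + 107675 + 107418 + 84460 + 47097 + 96021 = 537594.
n_2 = 150·107675/537594 = 30.044... → 30.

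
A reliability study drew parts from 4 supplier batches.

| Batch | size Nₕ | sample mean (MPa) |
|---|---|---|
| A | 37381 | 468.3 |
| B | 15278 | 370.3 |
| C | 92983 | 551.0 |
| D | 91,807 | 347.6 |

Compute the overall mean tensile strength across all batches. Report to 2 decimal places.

N = 37381 + 15278 + 92983 + 91807 = 237449.
Overall mean = Σ (Nₕ/N)·x̄ₕ — weight by population share, not a simple average.
Σ Nₕx̄ₕ = 37381·468.3 + 15278·370.3 + 92983·551.0 + 91807·347.6 = 17505522.3 + 5657443.4 + 51233633 + 31912113.2 = 106308711.9.
Divide by N: 106308711.9 / 237449 = 447.7118... → 447.71.

447.71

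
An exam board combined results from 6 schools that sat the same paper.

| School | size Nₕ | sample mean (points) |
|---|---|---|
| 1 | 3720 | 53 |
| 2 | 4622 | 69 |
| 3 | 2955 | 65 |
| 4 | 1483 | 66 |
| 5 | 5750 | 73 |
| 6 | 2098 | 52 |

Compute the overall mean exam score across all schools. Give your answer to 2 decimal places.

64.71

N = 20628; weights Wₕ = Nₕ/N = (0.1803, 0.2241, 0.1433, 0.0719, 0.2787, 0.1017).
x̄_st = Σ Wₕ·x̄ₕ = 0.1803·53 + 0.2241·69 + 0.1433·65 + 0.0719·66 + 0.2787·73 + 0.1017·52 ≈ 64.7119...
→ 64.71.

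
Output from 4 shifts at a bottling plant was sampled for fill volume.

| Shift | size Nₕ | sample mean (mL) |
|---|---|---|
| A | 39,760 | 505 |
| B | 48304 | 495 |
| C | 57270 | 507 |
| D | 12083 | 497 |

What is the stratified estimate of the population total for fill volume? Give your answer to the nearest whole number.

Population total = Σ Nₕ·x̄ₕ (each stratum's size times its mean).
39760·505 + 48304·495 + 57270·507 + 12083·497 = 20078800 + 23910480 + 29035890 + 6005251 = 79030421.

79030421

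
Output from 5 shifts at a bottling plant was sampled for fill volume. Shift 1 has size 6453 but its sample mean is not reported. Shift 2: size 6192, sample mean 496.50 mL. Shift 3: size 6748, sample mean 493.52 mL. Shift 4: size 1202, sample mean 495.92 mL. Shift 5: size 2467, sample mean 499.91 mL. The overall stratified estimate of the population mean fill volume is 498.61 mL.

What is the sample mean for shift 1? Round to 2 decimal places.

Σ Nₕx̄ₕ = N·μ, so 6453·x̄_1 = 23062·498.61 − (6192·496.50 + 6748·493.52 + 1202·495.92 + 2467·499.91).
= 11498943.82 − 8233974.77 = 3264969.05.
x̄_1 = 3264969.05 / 6453 = 505.9614... → 505.96.

505.96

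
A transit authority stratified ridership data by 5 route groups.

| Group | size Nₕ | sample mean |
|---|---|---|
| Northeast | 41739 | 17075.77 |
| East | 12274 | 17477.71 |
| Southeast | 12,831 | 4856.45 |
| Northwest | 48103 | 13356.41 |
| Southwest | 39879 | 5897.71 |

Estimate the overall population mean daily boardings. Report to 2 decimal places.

N = 154826; weights Wₕ = Nₕ/N = (0.2696, 0.0793, 0.0829, 0.3107, 0.2576).
x̄_st = Σ Wₕ·x̄ₕ = 0.2696·17075.77 + 0.0793·17477.71 + 0.0829·4856.45 + 0.3107·13356.41 + 0.2576·5897.71 ≈ 12060.2370...
→ 12060.24.

12060.24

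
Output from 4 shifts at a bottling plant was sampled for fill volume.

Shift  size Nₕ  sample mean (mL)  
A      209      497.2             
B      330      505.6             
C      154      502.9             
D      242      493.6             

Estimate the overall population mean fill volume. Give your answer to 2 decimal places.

x̄_st = (Σ Nₕx̄ₕ) / (Σ Nₕ) = (209·497.2 + 330·505.6 + 154·502.9 + 242·493.6) / 935
= 467660.6 / 935 = 500.1718... → 500.17.

500.17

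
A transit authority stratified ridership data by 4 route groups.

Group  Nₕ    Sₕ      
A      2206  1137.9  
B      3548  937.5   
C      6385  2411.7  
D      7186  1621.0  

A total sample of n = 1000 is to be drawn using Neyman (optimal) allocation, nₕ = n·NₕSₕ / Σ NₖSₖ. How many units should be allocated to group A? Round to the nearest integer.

A: NₕSₕ = 2206·1137.9 = 2510207.4
B: NₕSₕ = 3548·937.5 = 3326250
C: NₕSₕ = 6385·2411.7 = 15398704.5
D: NₕSₕ = 7186·1621.0 = 11648506
Σ NₕSₕ = 32883667.9.
n_A = 1000·2510207.4/32883667.9 = 76.336... → 76.

76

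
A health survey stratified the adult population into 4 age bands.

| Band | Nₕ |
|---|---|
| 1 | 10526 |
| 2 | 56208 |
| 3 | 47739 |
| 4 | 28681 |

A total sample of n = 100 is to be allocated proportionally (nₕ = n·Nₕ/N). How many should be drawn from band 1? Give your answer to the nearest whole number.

Share of band 1 = 10526/143154 = 0.07353.
Allocate 100 × 0.07353 = 7.353... → 7.

7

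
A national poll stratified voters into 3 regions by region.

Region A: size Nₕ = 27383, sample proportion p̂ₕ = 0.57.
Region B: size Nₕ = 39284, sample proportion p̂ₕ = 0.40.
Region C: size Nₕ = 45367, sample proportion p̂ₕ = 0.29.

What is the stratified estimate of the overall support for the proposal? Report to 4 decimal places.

0.3970

N = 27383 + 39284 + 45367 = 112034.
Overall proportion = Σ (Nₕ/N)·p̂ₕ.
Σ Nₕp̂ₕ = 15608.31 + 15713.6 + 13156.43 = 44478.34.
44478.34 / 112034 = 0.397008... → 0.3970.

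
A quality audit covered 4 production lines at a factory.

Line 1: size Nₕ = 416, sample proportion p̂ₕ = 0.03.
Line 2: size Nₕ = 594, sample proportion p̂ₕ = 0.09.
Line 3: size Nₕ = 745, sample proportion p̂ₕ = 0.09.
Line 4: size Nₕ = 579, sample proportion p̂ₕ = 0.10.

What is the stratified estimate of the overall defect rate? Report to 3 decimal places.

Wₕ = Nₕ/N with N = 2334: 0.1782, 0.2545, 0.3192, 0.2481.
p̂_st = 0.1782·0.03 + 0.2545·0.09 + 0.3192·0.09 + 0.2481·0.10 ≈ 0.08179... → 0.082.

0.082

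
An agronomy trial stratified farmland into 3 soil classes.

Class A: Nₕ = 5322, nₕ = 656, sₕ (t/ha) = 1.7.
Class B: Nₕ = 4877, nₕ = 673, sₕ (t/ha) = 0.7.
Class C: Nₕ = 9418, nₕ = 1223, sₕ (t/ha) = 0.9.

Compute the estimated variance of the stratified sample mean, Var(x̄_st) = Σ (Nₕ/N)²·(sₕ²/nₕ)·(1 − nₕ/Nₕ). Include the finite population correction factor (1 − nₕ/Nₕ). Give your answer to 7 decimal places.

0.0004559

N = 19617; Wₕ = Nₕ/N.
class A: (5322/19617)²·1.7²/656·(1 − 656/5322) = 0.0002842814
class B: (4877/19617)²·0.7²/673·(1 − 673/4877) = 0.0000387910
class C: (9418/19617)²·0.9²/1223·(1 − 1223/9418) = 0.0001328315
Sum = 0.0004559039 → 0.0004559.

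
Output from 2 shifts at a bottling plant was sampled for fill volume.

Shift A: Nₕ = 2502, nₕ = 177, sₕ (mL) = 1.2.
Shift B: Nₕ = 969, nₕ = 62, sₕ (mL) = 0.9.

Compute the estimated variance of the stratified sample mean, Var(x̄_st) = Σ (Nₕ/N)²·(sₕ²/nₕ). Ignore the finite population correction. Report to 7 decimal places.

N = 3471; Wₕ = Nₕ/N.
shift A: (2502/3471)²·1.2²/177 = 0.0042272176
shift B: (969/3471)²·0.9²/62 = 0.0010181966
Sum = 0.0052454143 → 0.0052454.

0.0052454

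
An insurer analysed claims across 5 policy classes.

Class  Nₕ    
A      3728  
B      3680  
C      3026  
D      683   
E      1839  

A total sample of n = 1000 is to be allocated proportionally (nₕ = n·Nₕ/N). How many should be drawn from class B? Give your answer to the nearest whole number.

N = 3728 + 3680 + 3026 + 683 + 1839 = 12956.
n_B = 1000·3680/12956 = 284.038... → 284.

284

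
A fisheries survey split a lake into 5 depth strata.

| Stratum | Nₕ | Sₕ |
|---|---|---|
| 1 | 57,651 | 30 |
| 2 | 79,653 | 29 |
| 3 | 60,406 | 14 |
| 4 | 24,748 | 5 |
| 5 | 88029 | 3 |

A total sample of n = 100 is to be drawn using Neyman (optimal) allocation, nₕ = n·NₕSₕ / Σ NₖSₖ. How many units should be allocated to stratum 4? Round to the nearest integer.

2

1: NₕSₕ = 57651·30 = 1729530
2: NₕSₕ = 79653·29 = 2309937
3: NₕSₕ = 60406·14 = 845684
4: NₕSₕ = 24748·5 = 123740
5: NₕSₕ = 88029·3 = 264087
Σ NₕSₕ = 5272978.
n_4 = 100·123740/5272978 = 2.347... → 2.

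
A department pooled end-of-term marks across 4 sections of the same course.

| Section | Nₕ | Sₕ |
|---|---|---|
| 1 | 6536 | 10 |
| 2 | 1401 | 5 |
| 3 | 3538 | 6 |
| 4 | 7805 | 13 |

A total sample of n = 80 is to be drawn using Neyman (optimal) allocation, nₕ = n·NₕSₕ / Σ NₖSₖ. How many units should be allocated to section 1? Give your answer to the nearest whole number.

1: NₕSₕ = 6536·10 = 65360
2: NₕSₕ = 1401·5 = 7005
3: NₕSₕ = 3538·6 = 21228
4: NₕSₕ = 7805·13 = 101465
Σ NₕSₕ = 195058.
n_1 = 80·65360/195058 = 26.806... → 27.

27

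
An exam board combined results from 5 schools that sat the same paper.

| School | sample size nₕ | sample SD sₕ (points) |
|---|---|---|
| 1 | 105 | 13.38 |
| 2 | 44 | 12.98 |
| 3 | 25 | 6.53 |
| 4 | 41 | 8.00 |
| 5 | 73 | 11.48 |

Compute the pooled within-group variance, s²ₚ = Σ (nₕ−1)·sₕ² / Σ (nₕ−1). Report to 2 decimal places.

Degrees of freedom: 104 + 43 + 24 + 40 + 72 = 283.
Σ(nₕ−1)sₕ² = 104·179.0244 + 43·168.4804 + 24·42.6409 + 40·64 + 72·131.7904 = 38935.4852.
s²ₚ = 38935.4852 / 283 = 137.5812... → 137.58.

137.58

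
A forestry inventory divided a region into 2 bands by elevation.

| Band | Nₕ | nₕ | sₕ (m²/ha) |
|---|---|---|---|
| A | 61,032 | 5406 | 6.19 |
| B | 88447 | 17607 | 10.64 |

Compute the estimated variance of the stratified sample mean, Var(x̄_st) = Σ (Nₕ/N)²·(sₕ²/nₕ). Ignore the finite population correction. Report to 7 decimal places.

N = 149479; Wₕ = Nₕ/N.
band A: (61032/149479)²·6.19²/5406 = 0.0011815717
band B: (88447/149479)²·10.64²/17607 = 0.0022511464
Sum = 0.0034327181 → 0.0034327.

0.0034327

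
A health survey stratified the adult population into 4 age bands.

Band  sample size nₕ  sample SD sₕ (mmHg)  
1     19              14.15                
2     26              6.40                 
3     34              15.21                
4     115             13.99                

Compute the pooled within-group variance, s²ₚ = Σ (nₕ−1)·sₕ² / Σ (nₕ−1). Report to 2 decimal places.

181.97

1: (19−1)·14.15² = 18·200.2225 = 3604.005
2: (26−1)·6.40² = 25·40.96 = 1024
3: (34−1)·15.21² = 33·231.3441 = 7634.3553
4: (115−1)·13.99² = 114·195.7201 = 22312.0914
Numerator = 34574.4517; denominator = Σ(nₕ−1) = 190.
s²ₚ = 34574.4517/190 = 181.9708... → 181.97.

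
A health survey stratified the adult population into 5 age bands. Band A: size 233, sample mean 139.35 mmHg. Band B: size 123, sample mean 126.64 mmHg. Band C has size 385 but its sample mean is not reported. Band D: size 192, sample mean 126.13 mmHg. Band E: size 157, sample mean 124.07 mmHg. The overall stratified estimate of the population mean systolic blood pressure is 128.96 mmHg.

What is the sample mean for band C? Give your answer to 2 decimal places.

Σ Nₕx̄ₕ = N·μ, so 385·x̄_C = 1090·128.96 − (233·139.35 + 123·126.64 + 192·126.13 + 157·124.07).
= 140566.4 − 91741.22 = 48825.18.
x̄_C = 48825.18 / 385 = 126.8186... → 126.82.

126.82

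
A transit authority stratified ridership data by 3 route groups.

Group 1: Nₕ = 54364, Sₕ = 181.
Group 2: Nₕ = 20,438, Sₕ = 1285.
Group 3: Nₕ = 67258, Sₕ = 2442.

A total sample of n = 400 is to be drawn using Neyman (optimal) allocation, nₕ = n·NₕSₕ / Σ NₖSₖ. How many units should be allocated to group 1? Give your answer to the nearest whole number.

20

Σ NₕSₕ = 54364·181 + 20438·1285 + 67258·2442 = 200346750.
Share for 1: 9839884/200346750 = 0.04911.
n_1 = 400 × 0.04911 = 19.646... → 20.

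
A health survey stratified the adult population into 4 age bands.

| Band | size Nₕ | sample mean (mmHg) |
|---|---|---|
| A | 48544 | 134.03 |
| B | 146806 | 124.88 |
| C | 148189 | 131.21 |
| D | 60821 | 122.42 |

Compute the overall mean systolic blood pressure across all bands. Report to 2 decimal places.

N = 48544 + 146806 + 148189 + 60821 = 404360.
Overall mean = Σ (Nₕ/N)·x̄ₕ — weight by population share, not a simple average.
Σ Nₕx̄ₕ = 48544·134.03 + 146806·124.88 + 148189·131.21 + 60821·122.42 = 6506352.32 + 18333133.28 + 19443878.69 + 7445706.82 = 51729071.11.
Divide by N: 51729071.11 / 404360 = 127.9283... → 127.93.

127.93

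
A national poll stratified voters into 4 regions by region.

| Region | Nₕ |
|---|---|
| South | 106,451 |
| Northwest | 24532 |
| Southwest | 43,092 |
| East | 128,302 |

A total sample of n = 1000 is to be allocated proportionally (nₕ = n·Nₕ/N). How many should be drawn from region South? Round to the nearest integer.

352

Share of region South = 106451/302377 = 0.35205.
Allocate 1000 × 0.35205 = 352.047... → 352.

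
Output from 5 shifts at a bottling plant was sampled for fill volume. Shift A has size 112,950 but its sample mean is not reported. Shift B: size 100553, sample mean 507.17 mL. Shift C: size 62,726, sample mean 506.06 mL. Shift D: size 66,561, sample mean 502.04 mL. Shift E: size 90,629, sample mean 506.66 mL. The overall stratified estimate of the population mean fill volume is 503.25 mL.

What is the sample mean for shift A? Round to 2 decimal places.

496.18

Σ Nₕx̄ₕ = N·μ, so 112950·x̄_A = 433419·503.25 − (100553·507.17 + 62726·506.06 + 66561·502.04 + 90629·506.66).
= 218118111.75 − 162074958.15 = 56043153.6.
x̄_A = 56043153.6 / 112950 = 496.1767... → 496.18.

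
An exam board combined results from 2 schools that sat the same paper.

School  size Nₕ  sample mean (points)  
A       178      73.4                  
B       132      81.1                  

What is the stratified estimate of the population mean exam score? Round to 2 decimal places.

76.68

x̄_st = (Σ Nₕx̄ₕ) / (Σ Nₕ) = (178·73.4 + 132·81.1) / 310
= 23770.4 / 310 = 76.6787... → 76.68.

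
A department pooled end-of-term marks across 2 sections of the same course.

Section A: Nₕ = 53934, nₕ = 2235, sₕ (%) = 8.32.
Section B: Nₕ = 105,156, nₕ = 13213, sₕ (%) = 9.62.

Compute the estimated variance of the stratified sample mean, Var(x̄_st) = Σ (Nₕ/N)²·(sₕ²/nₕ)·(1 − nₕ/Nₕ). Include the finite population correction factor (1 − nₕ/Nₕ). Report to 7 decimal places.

0.0060877

N = 159090; Wₕ = Nₕ/N.
section A: (53934/159090)²·8.32²/2235·(1 − 2235/53934) = 0.0034121502
section B: (105156/159090)²·9.62²/13213·(1 − 13213/105156) = 0.0026755660
Sum = 0.0060877162 → 0.0060877.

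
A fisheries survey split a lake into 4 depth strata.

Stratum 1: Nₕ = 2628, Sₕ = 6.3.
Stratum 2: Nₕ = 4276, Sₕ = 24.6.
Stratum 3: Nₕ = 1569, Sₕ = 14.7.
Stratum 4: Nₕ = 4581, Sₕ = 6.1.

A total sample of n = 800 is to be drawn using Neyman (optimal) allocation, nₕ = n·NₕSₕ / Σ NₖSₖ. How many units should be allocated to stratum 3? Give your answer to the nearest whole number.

1: NₕSₕ = 2628·6.3 = 16556.4
2: NₕSₕ = 4276·24.6 = 105189.6
3: NₕSₕ = 1569·14.7 = 23064.3
4: NₕSₕ = 4581·6.1 = 27944.1
Σ NₕSₕ = 172754.4.
n_3 = 800·23064.3/172754.4 = 106.807... → 107.

107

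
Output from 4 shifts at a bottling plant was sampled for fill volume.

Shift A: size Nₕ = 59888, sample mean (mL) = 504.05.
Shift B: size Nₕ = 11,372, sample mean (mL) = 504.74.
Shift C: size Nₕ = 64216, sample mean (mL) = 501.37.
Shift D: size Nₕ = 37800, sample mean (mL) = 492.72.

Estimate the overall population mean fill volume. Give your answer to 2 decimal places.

500.63

N = 173276; weights Wₕ = Nₕ/N = (0.3456, 0.0656, 0.3706, 0.2181).
x̄_st = Σ Wₕ·x̄ₕ = 0.3456·504.05 + 0.0656·504.74 + 0.3706·501.37 + 0.2181·492.72 ≈ 500.6304...
→ 500.63.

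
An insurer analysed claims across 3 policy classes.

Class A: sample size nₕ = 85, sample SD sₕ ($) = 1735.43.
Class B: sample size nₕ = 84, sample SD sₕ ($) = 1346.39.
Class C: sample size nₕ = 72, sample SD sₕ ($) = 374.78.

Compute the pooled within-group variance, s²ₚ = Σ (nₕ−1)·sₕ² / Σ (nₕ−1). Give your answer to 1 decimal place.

1737044.1

A: (85−1)·1735.43² = 84·3011717.2849 = 252984251.9316
B: (84−1)·1346.39² = 83·1812766.0321 = 150459580.6643
C: (72−1)·374.78² = 71·140460.0484 = 9972663.4364
Numerator = 413416496.0323; denominator = Σ(nₕ−1) = 238.
s²ₚ = 413416496.0323/238 = 1737044.101... → 1737044.1.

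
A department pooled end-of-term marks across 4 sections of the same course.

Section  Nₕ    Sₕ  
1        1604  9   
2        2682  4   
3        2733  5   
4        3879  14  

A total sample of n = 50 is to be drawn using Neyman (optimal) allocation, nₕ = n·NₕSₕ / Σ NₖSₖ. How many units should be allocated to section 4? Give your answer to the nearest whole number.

Σ NₕSₕ = 1604·9 + 2682·4 + 2733·5 + 3879·14 = 93135.
Share for 4: 54306/93135 = 0.58309.
n_4 = 50 × 0.58309 = 29.154... → 29.

29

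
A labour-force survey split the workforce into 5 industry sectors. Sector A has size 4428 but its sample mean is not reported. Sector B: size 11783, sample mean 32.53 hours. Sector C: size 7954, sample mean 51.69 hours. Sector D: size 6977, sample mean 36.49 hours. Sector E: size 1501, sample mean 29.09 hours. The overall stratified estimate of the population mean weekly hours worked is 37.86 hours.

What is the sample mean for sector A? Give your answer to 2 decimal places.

32.33

Σ Nₕx̄ₕ = N·μ, so 4428·x̄_A = 32643·37.86 − (11783·32.53 + 7954·51.69 + 6977·36.49 + 1501·29.09).
= 1235863.98 − 1092698.07 = 143165.91.
x̄_A = 143165.91 / 4428 = 32.3320... → 32.33.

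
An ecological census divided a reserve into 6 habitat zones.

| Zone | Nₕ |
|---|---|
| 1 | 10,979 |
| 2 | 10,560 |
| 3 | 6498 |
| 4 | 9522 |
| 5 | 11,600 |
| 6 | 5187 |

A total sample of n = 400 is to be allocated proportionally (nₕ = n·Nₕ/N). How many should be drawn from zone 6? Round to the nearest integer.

38

N = 10979 + 10560 + 6498 + 9522 + 11600 + 5187 = 54346.
n_6 = 400·5187/54346 = 38.178... → 38.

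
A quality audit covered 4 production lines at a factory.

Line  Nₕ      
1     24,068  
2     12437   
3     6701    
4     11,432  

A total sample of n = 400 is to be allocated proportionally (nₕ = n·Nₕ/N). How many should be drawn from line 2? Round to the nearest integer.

91

N = 24068 + 12437 + 6701 + 11432 = 54638.
n_2 = 400·12437/54638 = 91.050... → 91.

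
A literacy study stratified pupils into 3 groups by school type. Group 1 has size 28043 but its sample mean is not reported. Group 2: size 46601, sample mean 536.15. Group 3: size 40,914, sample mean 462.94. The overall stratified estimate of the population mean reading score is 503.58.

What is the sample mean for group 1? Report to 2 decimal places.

Σ Nₕx̄ₕ = N·μ, so 28043·x̄_1 = 115558·503.58 − (46601·536.15 + 40914·462.94).
= 58192697.64 − 43925853.31 = 14266844.33.
x̄_1 = 14266844.33 / 28043 = 508.7489... → 508.75.

508.75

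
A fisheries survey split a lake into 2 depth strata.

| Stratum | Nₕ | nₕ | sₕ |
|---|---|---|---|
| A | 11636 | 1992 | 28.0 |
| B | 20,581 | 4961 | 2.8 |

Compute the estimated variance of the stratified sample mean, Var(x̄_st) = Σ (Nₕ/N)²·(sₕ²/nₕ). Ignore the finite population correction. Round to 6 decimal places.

N = 32217. Term for each stratum: Wₕ²sₕ²/nₕ.
Var(x̄_st) = 0.051340957 + 0.000644926 = 0.051985883 → 0.051986.

0.051986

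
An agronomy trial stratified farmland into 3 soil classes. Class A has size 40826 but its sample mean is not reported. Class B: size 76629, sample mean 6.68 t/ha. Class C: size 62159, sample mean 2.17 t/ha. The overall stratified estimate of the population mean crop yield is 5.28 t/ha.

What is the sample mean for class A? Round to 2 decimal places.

7.39

Σ Nₕx̄ₕ = N·μ, so 40826·x̄_A = 179614·5.28 − (76629·6.68 + 62159·2.17).
= 948361.92 − 646766.75 = 301595.17.
x̄_A = 301595.17 / 40826 = 7.3873... → 7.39.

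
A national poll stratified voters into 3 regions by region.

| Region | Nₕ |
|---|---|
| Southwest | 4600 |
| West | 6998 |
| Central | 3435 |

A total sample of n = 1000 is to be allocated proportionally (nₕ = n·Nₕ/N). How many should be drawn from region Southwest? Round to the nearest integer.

Share of region Southwest = 4600/15033 = 0.30599.
Allocate 1000 × 0.30599 = 305.993... → 306.

306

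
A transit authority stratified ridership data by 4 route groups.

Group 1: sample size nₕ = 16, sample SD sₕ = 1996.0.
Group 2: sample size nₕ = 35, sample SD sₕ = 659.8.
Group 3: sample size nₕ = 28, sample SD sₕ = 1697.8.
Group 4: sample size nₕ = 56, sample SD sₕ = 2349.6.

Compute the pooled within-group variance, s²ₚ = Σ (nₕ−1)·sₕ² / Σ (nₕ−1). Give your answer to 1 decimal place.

3481098.8

1: (16−1)·1996.0² = 15·3984016 = 59760240
2: (35−1)·659.8² = 34·435336.04 = 14801425.36
3: (28−1)·1697.8² = 27·2882524.84 = 77828170.68
4: (56−1)·2349.6² = 55·5520620.16 = 303634108.8
Numerator = 456023944.84; denominator = Σ(nₕ−1) = 131.
s²ₚ = 456023944.84/131 = 3481098.816... → 3481098.8.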